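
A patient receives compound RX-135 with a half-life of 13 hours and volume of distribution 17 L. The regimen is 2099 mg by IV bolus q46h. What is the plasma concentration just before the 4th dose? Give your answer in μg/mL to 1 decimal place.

11.6 μg/mL

f = (1/2)^(τ/t½) = (1/2)^(46/13) ≈ 0.0861.
C₀ = D/Vd = 2099/17 ≈ 123.471 μg/mL.
Before the 4th dose, 3 doses have been given. Superposition: Cmin = C₀·(f + f² + … + f^3).
≈ 123.471 × (0.0861 + 0.0074 + 0.0006) ≈ 123.471 × 0.0941 ≈ 11.619 μg/mL.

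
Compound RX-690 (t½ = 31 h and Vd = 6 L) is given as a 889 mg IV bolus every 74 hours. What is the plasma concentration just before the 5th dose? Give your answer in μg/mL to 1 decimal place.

35.0 μg/mL

f = (1/2)^(τ/t½) = (1/2)^(74/31) ≈ 0.1912.
C₀ = D/Vd = 889/6 ≈ 148.167 μg/mL.
Before the 5th dose, 4 doses have been given. Superposition: Cmin = C₀·(f + f² + … + f^4).
≈ 148.167 × (0.1912 + 0.0366 + 0.0070 + 0.0013) ≈ 148.167 × 0.2361 ≈ 34.982 μg/mL.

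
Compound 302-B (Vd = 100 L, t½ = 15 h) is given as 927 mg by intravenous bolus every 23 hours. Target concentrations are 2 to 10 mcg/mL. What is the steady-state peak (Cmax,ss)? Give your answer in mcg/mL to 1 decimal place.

Over one 23-h interval, 23/15 ≈ 1.5333 half-lives elapse, leaving f ≈ 0.3455 of each dose.
Accumulation ratio R = 1/(1 − f) ≈ 1/0.6545 ≈ 1.5279.
Each bolus raises the concentration by D/Vd = 927/100 ≈ 9.270 mcg/mL.
Cmax,ss = C₀/(1 − f) ≈ 9.270/0.6545 ≈ 14.163 mcg/mL.
Peak 14.2 mcg/mL vs MTC 10 mcg/mL: exceeds toxic threshold.

14.2 mcg/mL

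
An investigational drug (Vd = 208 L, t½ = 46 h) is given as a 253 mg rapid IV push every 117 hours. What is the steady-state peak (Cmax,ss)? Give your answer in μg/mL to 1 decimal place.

τ/t½ = 117/46 ≈ 2.5435, so fraction remaining f = (1/2)^(117/46) ≈ 0.1715.
At steady state, accumulation factor R = 1/(1 − e^(−kτ)) ≈ 1.2070.
Single-dose peak C₀ = D/Vd = 253/208 ≈ 1.216 μg/mL.
Cmax,ss = C₀/(1 − f) ≈ 1.216/0.8285 ≈ 1.468 μg/mL.

1.5 μg/mL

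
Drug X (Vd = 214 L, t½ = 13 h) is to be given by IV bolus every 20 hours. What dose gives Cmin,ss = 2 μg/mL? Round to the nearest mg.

τ/t½ = 20/13 ≈ 1.5385, so f = (1/2)^(20/13) ≈ 0.344252.
Cmin,ss = (D/Vd)·f/(1−f), so D = Cmin,ss·Vd·(1−f)/f.
D = 2 × 214 × (1−f)/f ≈ 2 × 214 × 1.90485 ≈ 815.28 mg.

815 mg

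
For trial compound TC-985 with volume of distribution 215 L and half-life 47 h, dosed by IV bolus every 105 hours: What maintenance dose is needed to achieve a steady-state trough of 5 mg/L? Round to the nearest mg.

3982 mg

τ/t½ = 105/47 ≈ 2.234, so f = (1/2)^(105/47) ≈ 0.212562.
Cmin,ss = (D/Vd)·f/(1−f), so D = Cmin,ss·Vd·(1−f)/f.
D = 5 × 215 × (1−f)/f ≈ 5 × 215 × 3.70451 ≈ 3982.35 mg.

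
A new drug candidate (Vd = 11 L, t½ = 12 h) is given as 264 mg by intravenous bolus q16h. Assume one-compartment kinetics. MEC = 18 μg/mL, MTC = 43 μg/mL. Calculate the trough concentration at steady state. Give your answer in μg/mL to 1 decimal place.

k = ln2/t½ = ln2/12 ≈ 0.057762 h⁻¹; fraction remaining f = e^(−kτ) = e^(−0.057762×16) ≈ 0.3969.
At steady state, accumulation factor R = 1/(1 − e^(−kτ)) ≈ 1.6581.
Each bolus raises the concentration by D/Vd = 264/11 ≈ 24.000 μg/mL.
Steady-state peak Cmax,ss = C₀·R ≈ 24.000 × 1.6581 ≈ 39.794 μg/mL.
One interval later, Cmin,ss = Cmax,ss·e^(−kτ) ≈ 39.794 × 0.3969 ≈ 15.794 μg/mL.
Trough 15.8 μg/mL vs MEC 18 μg/mL: subtherapeutic.

15.8 μg/mL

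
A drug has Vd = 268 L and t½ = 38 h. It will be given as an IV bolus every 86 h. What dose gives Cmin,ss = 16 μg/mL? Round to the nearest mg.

τ/t½ = 86/38 ≈ 2.2632, so f = (1/2)^(86/38) ≈ 0.208316.
Cmin,ss = (D/Vd)·f/(1−f), so D = Cmin,ss·Vd·(1−f)/f.
D = 16 × 268 × (1−f)/f ≈ 16 × 268 × 3.80040 ≈ 16296.12 mg.

16296 mg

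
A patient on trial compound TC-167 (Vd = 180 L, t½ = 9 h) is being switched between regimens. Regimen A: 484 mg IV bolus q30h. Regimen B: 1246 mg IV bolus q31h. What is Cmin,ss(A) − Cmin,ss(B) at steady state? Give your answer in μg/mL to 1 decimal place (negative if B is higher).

-0.4 μg/mL

Regimen A: f = (1/2)^(30/9) ≈ 0.0992; Cmin,ss = (484/180)·f/(1−f) ≈ 0.296 μg/mL.
Regimen B: f = (1/2)^(31/9) ≈ 0.0919; Cmin,ss = (1246/180)·f/(1−f) ≈ 0.701 μg/mL.
Difference ≈ 0.296 − 0.701 ≈ -0.405 μg/mL.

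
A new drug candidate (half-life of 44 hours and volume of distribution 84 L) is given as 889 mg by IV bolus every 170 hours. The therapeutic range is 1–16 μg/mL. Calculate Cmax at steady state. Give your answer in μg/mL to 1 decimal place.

k = ln2/t½ = ln2/44 ≈ 0.015753 h⁻¹; fraction remaining f = e^(−kτ) = e^(−0.015753×170) ≈ 0.0687.
Accumulation ratio R = 1/(1 − f) ≈ 1/0.9313 ≈ 1.0738.
Single-dose peak C₀ = D/Vd = 889/84 ≈ 10.583 μg/mL.
Steady-state peak Cmax,ss = C₀·R ≈ 10.583 × 1.0738 ≈ 11.364 μg/mL.
Peak 11.4 μg/mL vs MTC 16 μg/mL: below toxic threshold.

11.4 μg/mL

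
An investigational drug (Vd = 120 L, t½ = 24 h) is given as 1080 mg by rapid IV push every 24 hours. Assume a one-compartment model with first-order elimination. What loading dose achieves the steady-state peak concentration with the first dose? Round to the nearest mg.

f = (1/2)^(24/24) ≈ 0.500000; accumulation ratio R = 1/(1−f) ≈ 2.00000.
Loading dose to hit Cmax,ss on first dose: D_load = D_maint·R ≈ 1080 × 2.00000 ≈ 2160.00 mg.

2160 mg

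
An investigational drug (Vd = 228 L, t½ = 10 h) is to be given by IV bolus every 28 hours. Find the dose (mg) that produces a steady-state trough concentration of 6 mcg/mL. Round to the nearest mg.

τ/t½ = 28/10 ≈ 2.8, so f = (1/2)^(28/10) ≈ 0.143587.
Cmin,ss = (D/Vd)·f/(1−f), so D = Cmin,ss·Vd·(1−f)/f.
D = 6 × 228 × (1−f)/f ≈ 6 × 228 × 5.96442 ≈ 8159.33 mg.

8159 mg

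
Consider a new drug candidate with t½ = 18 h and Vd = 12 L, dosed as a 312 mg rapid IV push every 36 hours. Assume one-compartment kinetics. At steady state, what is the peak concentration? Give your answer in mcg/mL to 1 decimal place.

34.7 mcg/mL

τ = 36 h = 2 half-lives, so f = (1/2)^2 = 0.25.
At steady state, R = 1/(1 − 0.25) = 4/3.
Single-dose peak C₀ = D/Vd = 312/12 = 26 mcg/mL.
Steady-state peak Cmax,ss = C₀·R = 26 × 4/3 ≈ 34.667 mcg/mL.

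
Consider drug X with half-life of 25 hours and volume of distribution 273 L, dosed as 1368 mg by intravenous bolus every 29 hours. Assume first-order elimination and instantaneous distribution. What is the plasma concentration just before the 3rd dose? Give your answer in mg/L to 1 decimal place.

3.2 mg/L

f = (1/2)^(τ/t½) = (1/2)^(29/25) ≈ 0.4475.
C₀ = D/Vd = 1368/273 ≈ 5.011 mg/L.
Before the 3rd dose, 2 doses have been given. Superposition: Cmin = C₀·(f + f²).
≈ 5.011 × (0.4475 + 0.2003) ≈ 5.011 × 0.6478 ≈ 3.246 mg/L.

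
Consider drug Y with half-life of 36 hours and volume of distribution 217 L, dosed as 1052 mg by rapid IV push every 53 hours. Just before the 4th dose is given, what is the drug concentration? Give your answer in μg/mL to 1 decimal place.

2.6 μg/mL

f = (1/2)^(τ/t½) = (1/2)^(53/36) ≈ 0.3604.
C₀ = D/Vd = 1052/217 ≈ 4.848 μg/mL.
Before the 4th dose, 3 doses have been given. Superposition: Cmin = C₀·(f + f² + … + f^3).
≈ 4.848 × (0.3604 + 0.1299 + 0.0468) ≈ 4.848 × 0.5371 ≈ 2.604 μg/mL.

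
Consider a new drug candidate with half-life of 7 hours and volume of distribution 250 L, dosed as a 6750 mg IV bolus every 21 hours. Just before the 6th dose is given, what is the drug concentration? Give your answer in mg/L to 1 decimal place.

f = (1/2)^(τ/t½) = (1/2)^(21/7) ≈ 0.1250.
C₀ = D/Vd = 6750/250 ≈ 27.000 mg/L.
Before the 6th dose, 5 doses have been given. Superposition: Cmin = C₀·(f + f² + … + f^5).
≈ 27.000 × (0.1250 + 0.0156 + 0.0020 + 0.0002 + 0.0000) ≈ 27.000 × 0.1428 ≈ 3.856 mg/L.

3.9 mg/L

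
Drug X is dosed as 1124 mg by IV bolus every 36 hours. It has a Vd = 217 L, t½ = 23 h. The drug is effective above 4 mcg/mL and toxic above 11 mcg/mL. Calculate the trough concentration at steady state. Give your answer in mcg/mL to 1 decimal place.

2.6 mcg/mL

Over one 36-h interval, 36/23 ≈ 1.5652 half-lives elapse, leaving f ≈ 0.3379 of each dose.
Accumulation ratio R = 1/(1 − f) ≈ 1/0.6621 ≈ 1.5103.
Each bolus raises the concentration by D/Vd = 1124/217 ≈ 5.180 mcg/mL.
Steady-state peak Cmax,ss = C₀·R ≈ 5.180 × 1.5103 ≈ 7.823 mcg/mL.
One interval later, Cmin,ss = Cmax,ss·e^(−kτ) ≈ 7.823 × 0.3379 ≈ 2.643 mcg/mL.
Trough 2.6 mcg/mL vs MEC 4 mcg/mL: subtherapeutic.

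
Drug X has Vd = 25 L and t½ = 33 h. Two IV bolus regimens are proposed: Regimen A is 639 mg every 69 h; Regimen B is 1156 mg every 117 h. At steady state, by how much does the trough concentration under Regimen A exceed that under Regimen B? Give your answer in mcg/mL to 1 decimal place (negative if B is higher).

3.5 mcg/mL

Regimen A: f = (1/2)^(69/33) ≈ 0.2347; Cmin,ss = (639/25)·f/(1−f) ≈ 7.839 mcg/mL.
Regimen B: f = (1/2)^(117/33) ≈ 0.0856; Cmin,ss = (1156/25)·f/(1−f) ≈ 4.329 mcg/mL.
Difference ≈ 7.839 − 4.329 ≈ 3.510 mcg/mL.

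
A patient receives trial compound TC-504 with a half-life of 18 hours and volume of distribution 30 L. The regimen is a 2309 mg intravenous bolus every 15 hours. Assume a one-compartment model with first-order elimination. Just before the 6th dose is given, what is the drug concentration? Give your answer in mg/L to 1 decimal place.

93.0 mg/L

f = (1/2)^(τ/t½) = (1/2)^(15/18) ≈ 0.5612.
C₀ = D/Vd = 2309/30 ≈ 76.967 mg/L.
Before the 6th dose, 5 doses have been given. Superposition: Cmin = C₀·(f + f² + … + f^5).
≈ 76.967 × (0.5612 + 0.3149 + 0.1767 + 0.0992 + 0.0557) ≈ 76.967 × 1.2077 ≈ 92.953 mg/L.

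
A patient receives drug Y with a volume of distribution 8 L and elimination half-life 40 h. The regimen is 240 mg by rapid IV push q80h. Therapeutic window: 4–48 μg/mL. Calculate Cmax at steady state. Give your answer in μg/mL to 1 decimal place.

40.0 μg/mL

τ = 80 h = 2 half-lives, so f = (1/2)^2 = 0.25.
At steady state, R = 1/(1 − 0.25) = 4/3.
Single-dose peak C₀ = D/Vd = 240/8 = 30 μg/mL.
Steady-state peak Cmax,ss = C₀·R = 30 × 4/3 ≈ 40.000 μg/mL.
Peak 40.0 μg/mL vs MTC 48 μg/mL: below toxic threshold.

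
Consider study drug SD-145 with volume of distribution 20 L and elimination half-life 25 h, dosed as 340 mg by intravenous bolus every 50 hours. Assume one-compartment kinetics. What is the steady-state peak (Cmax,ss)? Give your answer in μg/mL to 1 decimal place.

The dosing interval is 2 half-lives, so f = 2^(−2) = 0.25.
At steady state, R = 1/(1 − 0.25) = 4/3.
Single-dose peak C₀ = D/Vd = 340/20 = 17 μg/mL.
Steady-state peak Cmax,ss = C₀·R = 17 × 4/3 ≈ 22.667 μg/mL.

22.7 μg/mL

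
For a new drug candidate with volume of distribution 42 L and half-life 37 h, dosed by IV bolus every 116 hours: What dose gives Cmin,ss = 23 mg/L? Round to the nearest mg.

7521 mg

τ/t½ = 116/37 ≈ 3.1351, so f = (1/2)^(116/37) ≈ 0.113823.
Cmin,ss = (D/Vd)·f/(1−f), so D = Cmin,ss·Vd·(1−f)/f.
D = 23 × 42 × (1−f)/f ≈ 23 × 42 × 7.78557 ≈ 7520.86 mg.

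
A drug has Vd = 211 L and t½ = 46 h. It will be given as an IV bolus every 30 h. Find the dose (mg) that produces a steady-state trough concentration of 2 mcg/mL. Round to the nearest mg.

τ/t½ = 30/46 ≈ 0.65217, so f = (1/2)^(30/46) ≈ 0.636321.
Cmin,ss = (D/Vd)·f/(1−f), so D = Cmin,ss·Vd·(1−f)/f.
D = 2 × 211 × (1−f)/f ≈ 2 × 211 × 0.57153 ≈ 241.19 mg.

241 mg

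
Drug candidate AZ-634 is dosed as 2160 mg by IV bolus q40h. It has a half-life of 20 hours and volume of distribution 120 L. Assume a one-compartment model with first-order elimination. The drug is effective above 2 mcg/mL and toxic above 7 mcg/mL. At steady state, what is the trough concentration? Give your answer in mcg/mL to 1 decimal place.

The dosing interval is 2 half-lives, so f = 2^(−2) = 0.25.
Accumulation ratio R = 1/(1 − f) = 1/0.75 = 4/3.
Single-dose peak C₀ = D/Vd = 2160/120 = 18 mcg/mL.
Steady-state peak Cmax,ss = C₀·R = 18 × 4/3 ≈ 24.000 mcg/mL.
Steady-state trough Cmin,ss = Cmax,ss·f ≈ 24.000 × 0.25 ≈ 6.000 mcg/mL.
Trough 6.0 mcg/mL vs MEC 2 mcg/mL: adequate.

6.0 mcg/mL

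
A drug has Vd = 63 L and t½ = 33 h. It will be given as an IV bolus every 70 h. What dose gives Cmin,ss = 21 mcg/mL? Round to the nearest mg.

τ/t½ = 70/33 ≈ 2.1212, so f = (1/2)^(70/33) ≈ 0.229854.
Cmin,ss = (D/Vd)·f/(1−f), so D = Cmin,ss·Vd·(1−f)/f.
D = 21 × 63 × (1−f)/f ≈ 21 × 63 × 3.35059 ≈ 4432.83 mg.

4433 mg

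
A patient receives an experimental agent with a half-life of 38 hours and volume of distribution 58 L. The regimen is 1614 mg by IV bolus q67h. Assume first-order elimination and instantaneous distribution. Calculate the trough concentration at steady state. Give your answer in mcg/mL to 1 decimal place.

11.6 mcg/mL

k = ln2/t½ = ln2/38 ≈ 0.018241 h⁻¹; fraction remaining f = e^(−kτ) = e^(−0.018241×67) ≈ 0.2946.
Accumulation ratio R = 1/(1 − f) ≈ 1/0.7054 ≈ 1.4176.
Each bolus raises the concentration by D/Vd = 1614/58 ≈ 27.828 mcg/mL.
Cmax,ss = C₀/(1 − f) ≈ 27.828/0.7054 ≈ 39.450 mcg/mL.
One interval later, Cmin,ss = Cmax,ss·e^(−kτ) ≈ 39.450 × 0.2946 ≈ 11.622 mcg/mL.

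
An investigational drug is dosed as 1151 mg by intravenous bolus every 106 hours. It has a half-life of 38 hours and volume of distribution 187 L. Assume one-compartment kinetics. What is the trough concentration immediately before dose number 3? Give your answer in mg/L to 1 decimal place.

1.0 mg/L

f = (1/2)^(τ/t½) = (1/2)^(106/38) ≈ 0.1446.
C₀ = D/Vd = 1151/187 ≈ 6.155 mg/L.
Before the 3rd dose, 2 doses have been given. Superposition: Cmin = C₀·(f + f²).
≈ 6.155 × (0.1446 + 0.0209) ≈ 6.155 × 0.1655 ≈ 1.019 mg/L.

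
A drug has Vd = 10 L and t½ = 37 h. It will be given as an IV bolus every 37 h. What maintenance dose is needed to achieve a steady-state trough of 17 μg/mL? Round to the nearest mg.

τ/t½ = 37/37 ≈ 1, so f = (1/2)^(37/37) ≈ 0.500000.
Cmin,ss = (D/Vd)·f/(1−f), so D = Cmin,ss·Vd·(1−f)/f.
D = 17 × 10 × (1−f)/f ≈ 17 × 10 × 1.00000 ≈ 170.00 mg.

170 mg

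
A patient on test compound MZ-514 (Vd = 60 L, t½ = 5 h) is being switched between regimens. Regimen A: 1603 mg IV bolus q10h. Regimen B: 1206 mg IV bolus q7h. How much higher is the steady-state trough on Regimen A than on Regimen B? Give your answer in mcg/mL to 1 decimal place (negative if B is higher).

-3.4 mcg/mL

Regimen A: f = (1/2)^(10/5) ≈ 0.2500; Cmin,ss = (1603/60)·f/(1−f) ≈ 8.906 mcg/mL.
Regimen B: f = (1/2)^(7/5) ≈ 0.3789; Cmin,ss = (1206/60)·f/(1−f) ≈ 12.262 mcg/mL.
Difference ≈ 8.906 − 12.262 ≈ -3.356 mcg/mL.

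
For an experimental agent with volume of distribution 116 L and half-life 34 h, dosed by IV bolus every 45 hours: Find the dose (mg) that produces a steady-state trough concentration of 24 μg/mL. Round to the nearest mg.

τ/t½ = 45/34 ≈ 1.3235, so f = (1/2)^(45/34) ≈ 0.399556.
Cmin,ss = (D/Vd)·f/(1−f), so D = Cmin,ss·Vd·(1−f)/f.
D = 24 × 116 × (1−f)/f ≈ 24 × 116 × 1.50278 ≈ 4183.74 mg.

4184 mg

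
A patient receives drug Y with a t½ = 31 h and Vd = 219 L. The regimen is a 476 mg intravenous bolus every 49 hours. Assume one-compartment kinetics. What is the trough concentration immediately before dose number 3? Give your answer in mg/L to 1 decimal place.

f = (1/2)^(τ/t½) = (1/2)^(49/31) ≈ 0.3343.
C₀ = D/Vd = 476/219 ≈ 2.174 mg/L.
Before the 3rd dose, 2 doses have been given. Superposition: Cmin = C₀·(f + f²).
≈ 2.174 × (0.3343 + 0.1118) ≈ 2.174 × 0.4461 ≈ 0.970 mg/L.

1.0 mg/L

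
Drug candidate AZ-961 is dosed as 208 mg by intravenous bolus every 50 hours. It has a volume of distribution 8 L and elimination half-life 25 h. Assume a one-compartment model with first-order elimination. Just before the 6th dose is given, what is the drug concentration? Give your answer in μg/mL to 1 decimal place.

f = (1/2)^(τ/t½) = (1/2)^(50/25) ≈ 0.2500.
C₀ = D/Vd = 208/8 ≈ 26.000 μg/mL.
Before the 6th dose, 5 doses have been given. Superposition: Cmin = C₀·(f + f² + … + f^5).
≈ 26.000 × (0.2500 + 0.0625 + 0.0156 + 0.0039 + 0.0010) ≈ 26.000 × 0.3330 ≈ 8.658 μg/mL.

8.7 μg/mL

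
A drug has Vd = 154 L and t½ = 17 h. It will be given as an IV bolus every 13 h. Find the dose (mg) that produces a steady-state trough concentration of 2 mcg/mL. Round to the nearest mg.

τ/t½ = 13/17 ≈ 0.76471, so f = (1/2)^(13/17) ≈ 0.588573.
Cmin,ss = (D/Vd)·f/(1−f), so D = Cmin,ss·Vd·(1−f)/f.
D = 2 × 154 × (1−f)/f ≈ 2 × 154 × 0.69902 ≈ 215.30 mg.

215 mg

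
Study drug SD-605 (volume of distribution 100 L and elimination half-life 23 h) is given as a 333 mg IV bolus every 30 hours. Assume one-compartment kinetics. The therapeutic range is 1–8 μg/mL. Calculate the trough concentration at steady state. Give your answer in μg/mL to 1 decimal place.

2.3 μg/mL

k = ln2/t½ = ln2/23 ≈ 0.030137 h⁻¹; fraction remaining f = e^(−kτ) = e^(−0.030137×30) ≈ 0.4049.
At steady state, accumulation factor R = 1/(1 − e^(−kτ)) ≈ 1.6804.
Each bolus raises the concentration by D/Vd = 333/100 ≈ 3.330 μg/mL.
Cmax,ss = C₀/(1 − f) ≈ 3.330/0.5951 ≈ 5.596 μg/mL.
One interval later, Cmin,ss = Cmax,ss·e^(−kτ) ≈ 5.596 × 0.4049 ≈ 2.266 μg/mL.
Trough 2.3 μg/mL vs MEC 1 μg/mL: adequate.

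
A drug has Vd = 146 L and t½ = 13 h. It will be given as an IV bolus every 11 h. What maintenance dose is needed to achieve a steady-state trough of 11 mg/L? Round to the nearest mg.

τ/t½ = 11/13 ≈ 0.84615, so f = (1/2)^(11/13) ≈ 0.556266.
Cmin,ss = (D/Vd)·f/(1−f), so D = Cmin,ss·Vd·(1−f)/f.
D = 11 × 146 × (1−f)/f ≈ 11 × 146 × 0.79770 ≈ 1281.11 mg.

1281 mg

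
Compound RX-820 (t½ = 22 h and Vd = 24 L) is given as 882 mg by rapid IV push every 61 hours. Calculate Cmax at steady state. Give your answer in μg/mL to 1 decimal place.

43.0 μg/mL

τ/t½ = 61/22 ≈ 2.7727, so fraction remaining f = (1/2)^(61/22) ≈ 0.1463.
Accumulation ratio R = 1/(1 − f) ≈ 1/0.8537 ≈ 1.1714.
Each bolus raises the concentration by D/Vd = 882/24 ≈ 36.750 μg/mL.
Steady-state peak Cmax,ss = C₀·R ≈ 36.750 × 1.1714 ≈ 43.049 μg/mL.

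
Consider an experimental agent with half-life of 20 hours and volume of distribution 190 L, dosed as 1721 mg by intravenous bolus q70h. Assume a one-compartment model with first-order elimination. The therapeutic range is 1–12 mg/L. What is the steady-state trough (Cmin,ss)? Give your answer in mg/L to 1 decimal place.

Over one 70-h interval, 70/20 ≈ 3.5 half-lives elapse, leaving f ≈ 0.0884 of each dose.
At steady state, accumulation factor R = 1/(1 − e^(−kτ)) ≈ 1.0970.
Single-dose peak C₀ = D/Vd = 1721/190 ≈ 9.058 mg/L.
Steady-state peak Cmax,ss = C₀·R ≈ 9.058 × 1.0970 ≈ 9.937 mg/L.
One interval later, Cmin,ss = Cmax,ss·e^(−kτ) ≈ 9.937 × 0.0884 ≈ 0.878 mg/L.
Trough 0.9 mg/L vs MEC 1 mg/L: subtherapeutic.

0.9 mg/L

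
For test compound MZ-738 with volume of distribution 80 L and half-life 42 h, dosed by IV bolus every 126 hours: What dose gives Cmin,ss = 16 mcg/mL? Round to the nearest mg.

8960 mg

τ/t½ = 126/42 ≈ 3, so f = (1/2)^(126/42) ≈ 0.125000.
Cmin,ss = (D/Vd)·f/(1−f), so D = Cmin,ss·Vd·(1−f)/f.
D = 16 × 80 × (1−f)/f ≈ 16 × 80 × 7.00000 ≈ 8960.00 mg.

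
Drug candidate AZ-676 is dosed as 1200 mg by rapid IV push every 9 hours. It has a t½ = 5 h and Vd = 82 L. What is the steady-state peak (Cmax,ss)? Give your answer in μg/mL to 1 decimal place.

k = ln2/t½ = ln2/5 ≈ 0.138629 h⁻¹; fraction remaining f = e^(−kτ) = e^(−0.138629×9) ≈ 0.2872.
At steady state, accumulation factor R = 1/(1 − e^(−kτ)) ≈ 1.4029.
Each bolus raises the concentration by D/Vd = 1200/82 ≈ 14.634 μg/mL.
Steady-state peak Cmax,ss = C₀·R ≈ 14.634 × 1.4029 ≈ 20.530 μg/mL.

20.5 μg/mL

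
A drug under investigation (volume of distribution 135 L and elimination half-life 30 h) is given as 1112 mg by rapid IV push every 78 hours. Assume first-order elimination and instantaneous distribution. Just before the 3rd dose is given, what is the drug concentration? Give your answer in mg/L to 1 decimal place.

1.6 mg/L

f = (1/2)^(τ/t½) = (1/2)^(78/30) ≈ 0.1649.
C₀ = D/Vd = 1112/135 ≈ 8.237 mg/L.
Before the 3rd dose, 2 doses have been given. Superposition: Cmin = C₀·(f + f²).
≈ 8.237 × (0.1649 + 0.0272) ≈ 8.237 × 0.1921 ≈ 1.582 mg/L.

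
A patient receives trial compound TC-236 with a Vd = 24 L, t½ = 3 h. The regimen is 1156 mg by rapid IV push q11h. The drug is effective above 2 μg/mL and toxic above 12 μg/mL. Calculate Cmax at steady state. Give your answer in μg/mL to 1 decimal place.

k = ln2/t½ = ln2/3 ≈ 0.231049 h⁻¹; fraction remaining f = e^(−kτ) = e^(−0.231049×11) ≈ 0.0787.
At steady state, accumulation factor R = 1/(1 − e^(−kτ)) ≈ 1.0854.
Each bolus raises the concentration by D/Vd = 1156/24 ≈ 48.167 μg/mL.
Steady-state peak Cmax,ss = C₀·R ≈ 48.167 × 1.0854 ≈ 52.280 μg/mL.
Peak 52.3 μg/mL vs MTC 12 μg/mL: exceeds toxic threshold.

52.3 μg/mL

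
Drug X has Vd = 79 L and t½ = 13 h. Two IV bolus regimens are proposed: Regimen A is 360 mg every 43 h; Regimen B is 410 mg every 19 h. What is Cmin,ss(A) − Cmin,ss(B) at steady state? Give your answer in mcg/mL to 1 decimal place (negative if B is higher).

-2.4 mcg/mL

Regimen A: f = (1/2)^(43/13) ≈ 0.1010; Cmin,ss = (360/79)·f/(1−f) ≈ 0.512 mcg/mL.
Regimen B: f = (1/2)^(19/13) ≈ 0.3631; Cmin,ss = (410/79)·f/(1−f) ≈ 2.959 mcg/mL.
Difference ≈ 0.512 − 2.959 ≈ -2.447 mcg/mL.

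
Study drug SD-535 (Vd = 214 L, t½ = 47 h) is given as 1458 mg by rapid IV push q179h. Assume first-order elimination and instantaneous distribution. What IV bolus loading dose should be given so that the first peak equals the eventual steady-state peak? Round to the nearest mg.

1570 mg

f = (1/2)^(179/47) ≈ 0.071371; accumulation ratio R = 1/(1−f) ≈ 1.07686.
Loading dose to hit Cmax,ss on first dose: D_load = D_maint·R ≈ 1458 × 1.07686 ≈ 1570.06 mg.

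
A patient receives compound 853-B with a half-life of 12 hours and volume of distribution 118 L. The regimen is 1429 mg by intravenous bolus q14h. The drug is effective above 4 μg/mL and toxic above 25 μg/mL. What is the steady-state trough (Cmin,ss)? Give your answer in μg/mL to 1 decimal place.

τ/t½ = 14/12 ≈ 1.1667, so fraction remaining f = (1/2)^(14/12) ≈ 0.4454.
Single-dose peak C₀ = D/Vd = 1429/118 ≈ 12.110 μg/mL.
Steady-state trough Cmin,ss = C₀·f/(1−f) ≈ 12.110 × 0.4454/0.5546 ≈ 9.726 μg/mL.
Trough 9.7 μg/mL vs MEC 4 μg/mL: adequate.

9.7 μg/mL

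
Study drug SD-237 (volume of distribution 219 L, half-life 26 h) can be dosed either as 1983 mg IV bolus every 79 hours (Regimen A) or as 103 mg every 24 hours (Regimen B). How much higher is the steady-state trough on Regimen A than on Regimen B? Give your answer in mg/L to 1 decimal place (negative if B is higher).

Regimen A: f = (1/2)^(79/26) ≈ 0.1217; Cmin,ss = (1983/219)·f/(1−f) ≈ 1.255 mg/L.
Regimen B: f = (1/2)^(24/26) ≈ 0.5274; Cmin,ss = (103/219)·f/(1−f) ≈ 0.525 mg/L.
Difference ≈ 1.255 − 0.525 ≈ 0.730 mg/L.

0.7 mg/L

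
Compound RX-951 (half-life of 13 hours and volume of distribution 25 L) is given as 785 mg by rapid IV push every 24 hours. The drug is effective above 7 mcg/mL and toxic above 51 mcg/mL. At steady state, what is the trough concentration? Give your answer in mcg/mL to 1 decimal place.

12.1 mcg/mL

τ/t½ = 24/13 ≈ 1.8462, so fraction remaining f = (1/2)^(24/13) ≈ 0.2781.
At steady state, accumulation factor R = 1/(1 − e^(−kτ)) ≈ 1.3852.
Each bolus raises the concentration by D/Vd = 785/25 ≈ 31.400 mcg/mL.
Cmax,ss = C₀/(1 − f) ≈ 31.400/0.7219 ≈ 43.496 mcg/mL.
Steady-state trough Cmin,ss = Cmax,ss·f ≈ 43.496 × 0.2781 ≈ 12.096 mcg/mL.
Trough 12.1 mcg/mL vs MEC 7 mcg/mL: adequate.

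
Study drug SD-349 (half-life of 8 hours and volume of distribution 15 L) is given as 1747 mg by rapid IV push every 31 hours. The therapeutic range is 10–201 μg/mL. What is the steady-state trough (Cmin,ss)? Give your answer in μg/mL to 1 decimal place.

8.5 μg/mL

k = ln2/t½ = ln2/8 ≈ 0.086643 h⁻¹; fraction remaining f = e^(−kτ) = e^(−0.086643×31) ≈ 0.0682.
Each bolus raises the concentration by D/Vd = 1747/15 ≈ 116.467 μg/mL.
Steady-state trough Cmin,ss = C₀·f/(1−f) ≈ 116.467 × 0.0682/0.9318 ≈ 8.524 μg/mL.
Trough 8.5 μg/mL vs MEC 10 μg/mL: subtherapeutic.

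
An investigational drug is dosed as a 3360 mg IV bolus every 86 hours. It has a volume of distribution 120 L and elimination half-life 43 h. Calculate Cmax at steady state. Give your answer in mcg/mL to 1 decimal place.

The dosing interval is 2 half-lives, so f = 2^(−2) = 0.25.
Accumulation ratio R = 1/(1 − f) = 1/0.75 = 4/3.
Single-dose peak C₀ = D/Vd = 3360/120 = 28 mcg/mL.
Steady-state peak Cmax,ss = C₀·R = 28 × 4/3 ≈ 37.333 mcg/mL.

37.3 mcg/mL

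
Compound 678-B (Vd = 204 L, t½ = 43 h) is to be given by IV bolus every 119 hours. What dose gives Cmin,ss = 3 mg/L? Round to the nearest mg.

τ/t½ = 119/43 ≈ 2.7674, so f = (1/2)^(119/43) ≈ 0.146865.
Cmin,ss = (D/Vd)·f/(1−f), so D = Cmin,ss·Vd·(1−f)/f.
D = 3 × 204 × (1−f)/f ≈ 3 × 204 × 5.80897 ≈ 3555.09 mg.

3555 mg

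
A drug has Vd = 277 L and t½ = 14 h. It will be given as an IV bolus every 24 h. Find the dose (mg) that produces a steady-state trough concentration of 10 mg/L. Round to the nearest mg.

6319 mg

τ/t½ = 24/14 ≈ 1.7143, so f = (1/2)^(24/14) ≈ 0.304753.
Cmin,ss = (D/Vd)·f/(1−f), so D = Cmin,ss·Vd·(1−f)/f.
D = 10 × 277 × (1−f)/f ≈ 10 × 277 × 2.28135 ≈ 6319.34 mg.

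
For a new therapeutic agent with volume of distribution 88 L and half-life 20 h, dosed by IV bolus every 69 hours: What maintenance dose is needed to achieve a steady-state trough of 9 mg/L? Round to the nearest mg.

τ/t½ = 69/20 ≈ 3.45, so f = (1/2)^(69/20) ≈ 0.091505.
Cmin,ss = (D/Vd)·f/(1−f), so D = Cmin,ss·Vd·(1−f)/f.
D = 9 × 88 × (1−f)/f ≈ 9 × 88 × 9.92836 ≈ 7863.26 mg.

7863 mg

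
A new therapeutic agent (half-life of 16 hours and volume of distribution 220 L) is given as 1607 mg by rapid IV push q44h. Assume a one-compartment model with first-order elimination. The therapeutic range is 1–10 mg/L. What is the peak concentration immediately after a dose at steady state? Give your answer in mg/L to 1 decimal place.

Over one 44-h interval, 44/16 ≈ 2.75 half-lives elapse, leaving f ≈ 0.1487 of each dose.
At steady state, accumulation factor R = 1/(1 − e^(−kτ)) ≈ 1.1747.
Single-dose peak C₀ = D/Vd = 1607/220 ≈ 7.305 mg/L.
Cmax,ss = C₀/(1 − f) ≈ 7.305/0.8513 ≈ 8.581 mg/L.
Peak 8.6 mg/L vs MTC 10 mg/L: below toxic threshold.

8.6 mg/L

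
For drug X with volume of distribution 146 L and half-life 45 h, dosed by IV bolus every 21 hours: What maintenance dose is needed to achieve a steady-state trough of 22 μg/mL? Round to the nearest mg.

τ/t½ = 21/45 ≈ 0.46667, so f = (1/2)^(21/45) ≈ 0.723635.
Cmin,ss = (D/Vd)·f/(1−f), so D = Cmin,ss·Vd·(1−f)/f.
D = 22 × 146 × (1−f)/f ≈ 22 × 146 × 0.38191 ≈ 1226.69 mg.

1227 mg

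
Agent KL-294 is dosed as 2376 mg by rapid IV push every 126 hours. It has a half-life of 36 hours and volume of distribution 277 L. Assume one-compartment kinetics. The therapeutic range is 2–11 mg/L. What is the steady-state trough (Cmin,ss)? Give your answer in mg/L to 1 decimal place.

τ/t½ = 126/36 ≈ 3.5, so fraction remaining f = (1/2)^(126/36) ≈ 0.0884.
At steady state, accumulation factor R = 1/(1 − e^(−kτ)) ≈ 1.0970.
Single-dose peak C₀ = D/Vd = 2376/277 ≈ 8.578 mg/L.
Steady-state peak Cmax,ss = C₀·R ≈ 8.578 × 1.0970 ≈ 9.410 mg/L.
One interval later, Cmin,ss = Cmax,ss·e^(−kτ) ≈ 9.410 × 0.0884 ≈ 0.832 mg/L.
Trough 0.8 mg/L vs MEC 2 mg/L: subtherapeutic.

0.8 mg/L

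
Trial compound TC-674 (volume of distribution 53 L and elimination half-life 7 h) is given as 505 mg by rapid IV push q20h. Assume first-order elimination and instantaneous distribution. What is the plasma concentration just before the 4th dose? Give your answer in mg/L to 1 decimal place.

f = (1/2)^(τ/t½) = (1/2)^(20/7) ≈ 0.1380.
C₀ = D/Vd = 505/53 ≈ 9.528 mg/L.
Before the 4th dose, 3 doses have been given. Superposition: Cmin = C₀·(f + f² + … + f^3).
≈ 9.528 × (0.1380 + 0.0190 + 0.0026) ≈ 9.528 × 0.1596 ≈ 1.521 mg/L.

1.5 mg/L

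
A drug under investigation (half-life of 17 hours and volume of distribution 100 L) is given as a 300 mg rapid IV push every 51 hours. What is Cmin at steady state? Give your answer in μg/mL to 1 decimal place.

0.4 μg/mL

The dosing interval is 3 half-lives, so f = 2^(−3) = 0.125.
At steady state, R = 1/(1 − 0.125) = 8/7.
Single-dose peak C₀ = D/Vd = 300/100 = 3 μg/mL.
Steady-state peak Cmax,ss = C₀·R = 3 × 8/7 ≈ 3.429 μg/mL.
Steady-state trough Cmin,ss = Cmax,ss·f ≈ 3.429 × 0.125 ≈ 0.429 μg/mL.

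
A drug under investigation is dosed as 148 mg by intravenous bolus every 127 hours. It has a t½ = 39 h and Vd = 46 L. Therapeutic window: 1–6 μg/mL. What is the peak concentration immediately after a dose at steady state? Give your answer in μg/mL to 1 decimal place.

3.6 μg/mL

Over one 127-h interval, 127/39 ≈ 3.2564 half-lives elapse, leaving f ≈ 0.1046 of each dose.
At steady state, accumulation factor R = 1/(1 − e^(−kτ)) ≈ 1.1168.
Each bolus raises the concentration by D/Vd = 148/46 ≈ 3.217 μg/mL.
Steady-state peak Cmax,ss = C₀·R ≈ 3.217 × 1.1168 ≈ 3.593 μg/mL.
Peak 3.6 μg/mL vs MTC 6 μg/mL: below toxic threshold.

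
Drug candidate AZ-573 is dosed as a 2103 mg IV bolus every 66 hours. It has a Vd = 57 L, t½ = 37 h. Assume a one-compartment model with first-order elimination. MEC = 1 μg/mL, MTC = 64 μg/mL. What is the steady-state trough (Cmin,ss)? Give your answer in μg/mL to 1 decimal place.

15.1 μg/mL

k = ln2/t½ = ln2/37 ≈ 0.018734 h⁻¹; fraction remaining f = e^(−kτ) = e^(−0.018734×66) ≈ 0.2904.
Accumulation ratio R = 1/(1 − f) ≈ 1/0.7096 ≈ 1.4092.
Single-dose peak C₀ = D/Vd = 2103/57 ≈ 36.895 μg/mL.
Cmax,ss = C₀/(1 − f) ≈ 36.895/0.7096 ≈ 51.994 μg/mL.
One interval later, Cmin,ss = Cmax,ss·e^(−kτ) ≈ 51.994 × 0.2904 ≈ 15.099 μg/mL.
Trough 15.1 μg/mL vs MEC 1 μg/mL: adequate.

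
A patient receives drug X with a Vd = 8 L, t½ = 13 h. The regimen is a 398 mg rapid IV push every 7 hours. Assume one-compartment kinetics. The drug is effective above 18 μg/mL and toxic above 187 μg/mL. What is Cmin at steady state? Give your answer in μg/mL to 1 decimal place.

τ/t½ = 7/13 ≈ 0.53846, so fraction remaining f = (1/2)^(7/13) ≈ 0.6885.
At steady state, accumulation factor R = 1/(1 − e^(−kτ)) ≈ 3.2103.
Each bolus raises the concentration by D/Vd = 398/8 ≈ 49.750 μg/mL.
Cmax,ss = C₀/(1 − f) ≈ 49.750/0.3115 ≈ 159.711 μg/mL.
One interval later, Cmin,ss = Cmax,ss·e^(−kτ) ≈ 159.711 × 0.6885 ≈ 109.961 μg/mL.
Trough 110.0 μg/mL vs MEC 18 μg/mL: adequate.

110.0 μg/mL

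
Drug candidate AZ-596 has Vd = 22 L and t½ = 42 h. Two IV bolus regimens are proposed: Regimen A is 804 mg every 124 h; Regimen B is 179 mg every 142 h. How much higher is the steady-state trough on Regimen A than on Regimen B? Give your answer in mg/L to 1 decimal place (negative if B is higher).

4.6 mg/L

Regimen A: f = (1/2)^(124/42) ≈ 0.1292; Cmin,ss = (804/22)·f/(1−f) ≈ 5.422 mg/L.
Regimen B: f = (1/2)^(142/42) ≈ 0.0960; Cmin,ss = (179/22)·f/(1−f) ≈ 0.864 mg/L.
Difference ≈ 5.422 − 0.864 ≈ 4.558 mg/L.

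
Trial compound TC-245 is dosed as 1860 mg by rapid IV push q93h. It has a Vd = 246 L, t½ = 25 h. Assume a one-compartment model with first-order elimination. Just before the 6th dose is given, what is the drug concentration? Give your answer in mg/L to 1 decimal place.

0.6 mg/L

f = (1/2)^(τ/t½) = (1/2)^(93/25) ≈ 0.0759.
C₀ = D/Vd = 1860/246 ≈ 7.561 mg/L.
Before the 6th dose, 5 doses have been given. Superposition: Cmin = C₀·(f + f² + … + f^5).
≈ 7.561 × (0.0759 + 0.0058 + 0.0004 + 0.0000 + 0.0000) ≈ 7.561 × 0.0821 ≈ 0.621 mg/L.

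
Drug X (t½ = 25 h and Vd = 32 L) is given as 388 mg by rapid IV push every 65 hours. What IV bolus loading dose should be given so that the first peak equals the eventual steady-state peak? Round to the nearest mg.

f = (1/2)^(65/25) ≈ 0.164938; accumulation ratio R = 1/(1−f) ≈ 1.19752.
Loading dose to hit Cmax,ss on first dose: D_load = D_maint·R ≈ 388 × 1.19752 ≈ 464.64 mg.

465 mg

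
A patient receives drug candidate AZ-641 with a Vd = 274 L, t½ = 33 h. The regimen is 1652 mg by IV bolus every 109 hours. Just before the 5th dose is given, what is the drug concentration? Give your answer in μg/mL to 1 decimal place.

f = (1/2)^(τ/t½) = (1/2)^(109/33) ≈ 0.1013.
C₀ = D/Vd = 1652/274 ≈ 6.029 μg/mL.
Before the 5th dose, 4 doses have been given. Superposition: Cmin = C₀·(f + f² + … + f^4).
≈ 6.029 × (0.1013 + 0.0103 + 0.0010 + 0.0001) ≈ 6.029 × 0.1127 ≈ 0.679 μg/mL.

0.7 μg/mL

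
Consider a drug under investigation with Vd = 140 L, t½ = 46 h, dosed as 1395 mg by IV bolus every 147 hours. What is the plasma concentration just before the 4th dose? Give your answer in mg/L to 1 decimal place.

1.2 mg/L

f = (1/2)^(τ/t½) = (1/2)^(147/46) ≈ 0.1091.
C₀ = D/Vd = 1395/140 ≈ 9.964 mg/L.
Before the 4th dose, 3 doses have been given. Superposition: Cmin = C₀·(f + f² + … + f^3).
≈ 9.964 × (0.1091 + 0.0119 + 0.0013) ≈ 9.964 × 0.1223 ≈ 1.219 mg/L.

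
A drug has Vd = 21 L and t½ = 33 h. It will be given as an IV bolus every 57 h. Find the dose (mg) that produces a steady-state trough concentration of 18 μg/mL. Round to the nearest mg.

τ/t½ = 57/33 ≈ 1.7273, so f = (1/2)^(57/33) ≈ 0.302022.
Cmin,ss = (D/Vd)·f/(1−f), so D = Cmin,ss·Vd·(1−f)/f.
D = 18 × 21 × (1−f)/f ≈ 18 × 21 × 2.31102 ≈ 873.57 mg.

874 mg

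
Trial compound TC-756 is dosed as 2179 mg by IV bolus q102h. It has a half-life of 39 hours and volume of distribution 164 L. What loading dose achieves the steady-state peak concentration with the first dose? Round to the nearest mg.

f = (1/2)^(102/39) ≈ 0.163189; accumulation ratio R = 1/(1−f) ≈ 1.19501.
Loading dose to hit Cmax,ss on first dose: D_load = D_maint·R ≈ 2179 × 1.19501 ≈ 2603.93 mg.

2604 mg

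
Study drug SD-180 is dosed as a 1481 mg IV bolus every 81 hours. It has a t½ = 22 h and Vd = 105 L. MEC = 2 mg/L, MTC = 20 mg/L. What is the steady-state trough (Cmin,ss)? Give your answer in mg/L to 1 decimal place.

τ/t½ = 81/22 ≈ 3.6818, so fraction remaining f = (1/2)^(81/22) ≈ 0.0779.
Each bolus raises the concentration by D/Vd = 1481/105 ≈ 14.105 mg/L.
Steady-state trough Cmin,ss = C₀·f/(1−f) ≈ 14.105 × 0.0779/0.9221 ≈ 1.192 mg/L.
Trough 1.2 mg/L vs MEC 2 mg/L: subtherapeutic.

1.2 mg/L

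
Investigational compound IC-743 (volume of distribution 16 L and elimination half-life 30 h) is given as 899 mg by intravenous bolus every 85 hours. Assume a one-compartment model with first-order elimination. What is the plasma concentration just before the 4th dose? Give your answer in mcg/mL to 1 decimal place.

9.1 mcg/mL

f = (1/2)^(τ/t½) = (1/2)^(85/30) ≈ 0.1403.
C₀ = D/Vd = 899/16 ≈ 56.188 mcg/mL.
Before the 4th dose, 3 doses have been given. Superposition: Cmin = C₀·(f + f² + … + f^3).
≈ 56.188 × (0.1403 + 0.0197 + 0.0028) ≈ 56.188 × 0.1628 ≈ 9.147 mcg/mL.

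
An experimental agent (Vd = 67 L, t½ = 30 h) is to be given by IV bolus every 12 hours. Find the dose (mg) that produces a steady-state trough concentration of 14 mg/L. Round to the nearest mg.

τ/t½ = 12/30 ≈ 0.4, so f = (1/2)^(12/30) ≈ 0.757858.
Cmin,ss = (D/Vd)·f/(1−f), so D = Cmin,ss·Vd·(1−f)/f.
D = 14 × 67 × (1−f)/f ≈ 14 × 67 × 0.31951 ≈ 299.70 mg.

300 mg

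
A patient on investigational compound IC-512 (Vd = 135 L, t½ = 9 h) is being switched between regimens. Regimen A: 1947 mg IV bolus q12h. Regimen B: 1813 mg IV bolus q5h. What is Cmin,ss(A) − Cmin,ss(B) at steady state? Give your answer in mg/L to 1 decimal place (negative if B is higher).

-19.1 mg/L

Regimen A: f = (1/2)^(12/9) ≈ 0.3969; Cmin,ss = (1947/135)·f/(1−f) ≈ 9.491 mg/L.
Regimen B: f = (1/2)^(5/9) ≈ 0.6804; Cmin,ss = (1813/135)·f/(1−f) ≈ 28.590 mg/L.
Difference ≈ 9.491 − 28.590 ≈ -19.099 mg/L.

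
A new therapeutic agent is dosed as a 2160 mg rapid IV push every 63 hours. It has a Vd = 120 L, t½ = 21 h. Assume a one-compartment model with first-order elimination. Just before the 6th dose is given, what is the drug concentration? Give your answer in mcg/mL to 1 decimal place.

f = (1/2)^(τ/t½) = (1/2)^(63/21) ≈ 0.1250.
C₀ = D/Vd = 2160/120 ≈ 18.000 mcg/mL.
Before the 6th dose, 5 doses have been given. Superposition: Cmin = C₀·(f + f² + … + f^5).
≈ 18.000 × (0.1250 + 0.0156 + 0.0020 + 0.0002 + 0.0000) ≈ 18.000 × 0.1428 ≈ 2.570 mcg/mL.

2.6 mcg/mL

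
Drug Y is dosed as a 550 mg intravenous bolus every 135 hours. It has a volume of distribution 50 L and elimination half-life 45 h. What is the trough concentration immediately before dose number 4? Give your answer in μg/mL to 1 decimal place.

1.6 μg/mL

f = (1/2)^(τ/t½) = (1/2)^(135/45) ≈ 0.1250.
C₀ = D/Vd = 550/50 ≈ 11.000 μg/mL.
Before the 4th dose, 3 doses have been given. Superposition: Cmin = C₀·(f + f² + … + f^3).
≈ 11.000 × (0.1250 + 0.0156 + 0.0020) ≈ 11.000 × 0.1426 ≈ 1.569 μg/mL.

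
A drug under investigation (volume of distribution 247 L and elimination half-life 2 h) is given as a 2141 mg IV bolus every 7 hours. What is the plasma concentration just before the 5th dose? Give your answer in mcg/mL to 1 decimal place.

f = (1/2)^(τ/t½) = (1/2)^(7/2) ≈ 0.0884.
C₀ = D/Vd = 2141/247 ≈ 8.668 mcg/mL.
Before the 5th dose, 4 doses have been given. Superposition: Cmin = C₀·(f + f² + … + f^4).
≈ 8.668 × (0.0884 + 0.0078 + 0.0007 + 0.0001) ≈ 8.668 × 0.0970 ≈ 0.841 mcg/mL.

0.8 mcg/mL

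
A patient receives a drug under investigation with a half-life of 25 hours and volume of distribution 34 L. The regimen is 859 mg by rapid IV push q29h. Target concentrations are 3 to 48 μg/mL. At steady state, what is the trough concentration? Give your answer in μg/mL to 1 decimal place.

20.5 μg/mL

Over one 29-h interval, 29/25 ≈ 1.16 half-lives elapse, leaving f ≈ 0.4475 of each dose.
Accumulation ratio R = 1/(1 − f) ≈ 1/0.5525 ≈ 1.8100.
Each bolus raises the concentration by D/Vd = 859/34 ≈ 25.265 μg/mL.
Steady-state peak Cmax,ss = C₀·R ≈ 25.265 × 1.8100 ≈ 45.730 μg/mL.
Steady-state trough Cmin,ss = Cmax,ss·f ≈ 45.730 × 0.4475 ≈ 20.464 μg/mL.
Trough 20.5 μg/mL vs MEC 3 μg/mL: adequate.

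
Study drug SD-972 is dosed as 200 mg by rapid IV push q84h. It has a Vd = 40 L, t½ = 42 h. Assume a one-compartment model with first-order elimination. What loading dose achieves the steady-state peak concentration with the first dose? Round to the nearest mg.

267 mg

f = (1/2)^(84/42) ≈ 0.250000; accumulation ratio R = 1/(1−f) ≈ 1.33333.
Loading dose to hit Cmax,ss on first dose: D_load = D_maint·R ≈ 200 × 1.33333 ≈ 266.67 mg.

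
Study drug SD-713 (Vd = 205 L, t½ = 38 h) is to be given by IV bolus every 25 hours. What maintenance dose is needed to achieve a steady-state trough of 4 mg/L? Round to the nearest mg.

τ/t½ = 25/38 ≈ 0.65789, so f = (1/2)^(25/38) ≈ 0.633803.
Cmin,ss = (D/Vd)·f/(1−f), so D = Cmin,ss·Vd·(1−f)/f.
D = 4 × 205 × (1−f)/f ≈ 4 × 205 × 0.57778 ≈ 473.78 mg.

474 mg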